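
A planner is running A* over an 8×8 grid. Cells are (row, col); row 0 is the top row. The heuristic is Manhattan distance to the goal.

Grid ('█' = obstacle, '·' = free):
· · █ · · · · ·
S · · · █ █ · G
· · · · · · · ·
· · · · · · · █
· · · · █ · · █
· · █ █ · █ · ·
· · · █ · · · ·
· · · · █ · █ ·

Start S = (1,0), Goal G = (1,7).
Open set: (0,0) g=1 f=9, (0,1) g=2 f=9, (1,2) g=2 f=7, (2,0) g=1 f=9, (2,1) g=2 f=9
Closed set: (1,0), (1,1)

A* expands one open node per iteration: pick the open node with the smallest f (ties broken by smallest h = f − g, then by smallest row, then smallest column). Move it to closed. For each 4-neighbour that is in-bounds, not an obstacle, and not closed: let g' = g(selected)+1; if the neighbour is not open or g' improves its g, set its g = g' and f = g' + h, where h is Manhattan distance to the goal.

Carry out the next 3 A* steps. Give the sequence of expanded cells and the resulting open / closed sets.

order=[(1,2) → (1,3) → (0,3)]; open=[(0,0) g=1 f=9, (0,1) g=2 f=9, (0,4) g=5 f=9, (2,0) g=1 f=9, (2,1) g=2 f=9, (2,2) g=3 f=9, (2,3) g=4 f=9]; closed=[(0,3), (1,0), (1,1), (1,2), (1,3)]

step 1: expand (1,2) (f=7, h=5) → closed; open now [(0,0) g=1 f=9, (0,1) g=2 f=9, (1,3) g=3 f=7, (2,0) g=1 f=9, (2,1) g=2 f=9, (2,2) g=3 f=9]
step 2: expand (1,3) (f=7, h=4) → closed; open now [(0,0) g=1 f=9, (0,1) g=2 f=9, (0,3) g=4 f=9, (2,0) g=1 f=9, (2,1) g=2 f=9, (2,2) g=3 f=9, (2,3) g=4 f=9]
step 3: expand (0,3) (f=9, h=5) → closed; open now [(0,0) g=1 f=9, (0,1) g=2 f=9, (0,4) g=5 f=9, (2,0) g=1 f=9, (2,1) g=2 f=9, (2,2) g=3 f=9, (2,3) g=4 f=9]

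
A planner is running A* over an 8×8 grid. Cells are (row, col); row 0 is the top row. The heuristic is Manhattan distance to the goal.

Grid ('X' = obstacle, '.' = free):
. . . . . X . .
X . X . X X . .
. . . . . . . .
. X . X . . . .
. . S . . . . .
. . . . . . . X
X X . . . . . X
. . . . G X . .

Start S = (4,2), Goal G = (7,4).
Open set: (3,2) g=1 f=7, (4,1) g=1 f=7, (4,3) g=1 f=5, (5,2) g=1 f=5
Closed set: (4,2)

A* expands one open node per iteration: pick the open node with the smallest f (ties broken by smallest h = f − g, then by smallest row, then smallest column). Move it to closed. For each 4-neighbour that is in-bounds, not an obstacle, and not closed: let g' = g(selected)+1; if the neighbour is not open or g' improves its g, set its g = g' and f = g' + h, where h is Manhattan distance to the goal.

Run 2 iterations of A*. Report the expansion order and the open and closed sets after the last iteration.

order=[(4,3) → (4,4)]; open=[(3,2) g=1 f=7, (3,4) g=3 f=7, (4,1) g=1 f=7, (4,5) g=3 f=7, (5,2) g=1 f=5, (5,3) g=2 f=5, (5,4) g=3 f=5]; closed=[(4,2), (4,3), (4,4)]

step 1: expand (4,3) (f=5, h=4) → closed; open now [(3,2) g=1 f=7, (4,1) g=1 f=7, (4,4) g=2 f=5, (5,2) g=1 f=5, (5,3) g=2 f=5]
step 2: expand (4,4) (f=5, h=3) → closed; open now [(3,2) g=1 f=7, (3,4) g=3 f=7, (4,1) g=1 f=7, (4,5) g=3 f=7, (5,2) g=1 f=5, (5,3) g=2 f=5, (5,4) g=3 f=5]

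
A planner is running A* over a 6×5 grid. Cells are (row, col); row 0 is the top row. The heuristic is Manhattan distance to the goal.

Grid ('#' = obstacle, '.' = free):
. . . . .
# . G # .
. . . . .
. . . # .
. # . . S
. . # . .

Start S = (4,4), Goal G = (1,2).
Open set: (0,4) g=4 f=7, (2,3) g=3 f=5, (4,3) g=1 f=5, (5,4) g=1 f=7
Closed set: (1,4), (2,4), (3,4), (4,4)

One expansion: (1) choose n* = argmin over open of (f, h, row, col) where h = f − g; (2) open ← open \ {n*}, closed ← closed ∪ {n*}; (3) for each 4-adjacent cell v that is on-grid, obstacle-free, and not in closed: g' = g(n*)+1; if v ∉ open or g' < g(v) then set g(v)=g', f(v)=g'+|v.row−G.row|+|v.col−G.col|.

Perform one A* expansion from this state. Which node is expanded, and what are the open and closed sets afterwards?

step 1: expand (2,3) (f=5, h=2) → closed; open now [(0,4) g=4 f=7, (2,2) g=4 f=5, (4,3) g=1 f=5, (5,4) g=1 f=7]

expanded=(2,3); open=[(0,4) g=4 f=7, (2,2) g=4 f=5, (4,3) g=1 f=5, (5,4) g=1 f=7]; closed=[(1,4), (2,3), (2,4), (3,4), (4,4)]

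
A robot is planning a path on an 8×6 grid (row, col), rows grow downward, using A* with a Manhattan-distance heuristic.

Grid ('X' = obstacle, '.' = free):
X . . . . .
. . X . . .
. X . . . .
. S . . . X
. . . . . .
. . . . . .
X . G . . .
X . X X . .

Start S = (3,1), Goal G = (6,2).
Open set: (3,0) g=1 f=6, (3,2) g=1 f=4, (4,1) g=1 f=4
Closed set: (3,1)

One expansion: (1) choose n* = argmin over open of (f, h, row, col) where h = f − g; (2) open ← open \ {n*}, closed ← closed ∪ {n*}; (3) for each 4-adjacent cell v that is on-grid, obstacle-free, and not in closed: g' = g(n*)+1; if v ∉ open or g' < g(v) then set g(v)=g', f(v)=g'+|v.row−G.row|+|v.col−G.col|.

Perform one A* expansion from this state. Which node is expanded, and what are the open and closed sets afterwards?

expanded=(3,2); open=[(2,2) g=2 f=6, (3,0) g=1 f=6, (3,3) g=2 f=6, (4,1) g=1 f=4, (4,2) g=2 f=4]; closed=[(3,1), (3,2)]

step 1: expand (3,2) (f=4, h=3) → closed; open now [(2,2) g=2 f=6, (3,0) g=1 f=6, (3,3) g=2 f=6, (4,1) g=1 f=4, (4,2) g=2 f=4]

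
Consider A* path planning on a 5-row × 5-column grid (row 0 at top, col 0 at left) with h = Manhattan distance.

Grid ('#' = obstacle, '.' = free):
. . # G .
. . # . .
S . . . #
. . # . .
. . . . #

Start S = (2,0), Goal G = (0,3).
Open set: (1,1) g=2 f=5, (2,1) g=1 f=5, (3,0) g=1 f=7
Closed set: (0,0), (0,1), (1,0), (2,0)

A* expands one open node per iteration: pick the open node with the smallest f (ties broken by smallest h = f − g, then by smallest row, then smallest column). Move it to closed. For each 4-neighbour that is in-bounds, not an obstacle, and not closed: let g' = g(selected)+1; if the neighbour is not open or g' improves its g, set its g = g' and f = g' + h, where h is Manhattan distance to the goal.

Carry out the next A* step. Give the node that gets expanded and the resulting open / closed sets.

step 1: expand (1,1) (f=5, h=3) → closed; open now [(2,1) g=1 f=5, (3,0) g=1 f=7]

expanded=(1,1); open=[(2,1) g=1 f=5, (3,0) g=1 f=7]; closed=[(0,0), (0,1), (1,0), (1,1), (2,0)]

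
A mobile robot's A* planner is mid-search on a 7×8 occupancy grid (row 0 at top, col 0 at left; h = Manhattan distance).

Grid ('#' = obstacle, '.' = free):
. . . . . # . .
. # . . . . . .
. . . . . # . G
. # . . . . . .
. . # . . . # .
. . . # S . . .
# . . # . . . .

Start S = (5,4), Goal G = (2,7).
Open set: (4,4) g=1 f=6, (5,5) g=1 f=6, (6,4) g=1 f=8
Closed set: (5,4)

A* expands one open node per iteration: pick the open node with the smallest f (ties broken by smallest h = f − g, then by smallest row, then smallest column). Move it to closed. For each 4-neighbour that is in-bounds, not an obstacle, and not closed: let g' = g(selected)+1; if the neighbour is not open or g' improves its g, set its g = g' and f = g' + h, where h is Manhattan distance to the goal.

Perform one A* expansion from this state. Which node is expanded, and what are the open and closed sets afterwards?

step 1: expand (4,4) (f=6, h=5) → closed; open now [(3,4) g=2 f=6, (4,3) g=2 f=8, (4,5) g=2 f=6, (5,5) g=1 f=6, (6,4) g=1 f=8]

expanded=(4,4); open=[(3,4) g=2 f=6, (4,3) g=2 f=8, (4,5) g=2 f=6, (5,5) g=1 f=6, (6,4) g=1 f=8]; closed=[(4,4), (5,4)]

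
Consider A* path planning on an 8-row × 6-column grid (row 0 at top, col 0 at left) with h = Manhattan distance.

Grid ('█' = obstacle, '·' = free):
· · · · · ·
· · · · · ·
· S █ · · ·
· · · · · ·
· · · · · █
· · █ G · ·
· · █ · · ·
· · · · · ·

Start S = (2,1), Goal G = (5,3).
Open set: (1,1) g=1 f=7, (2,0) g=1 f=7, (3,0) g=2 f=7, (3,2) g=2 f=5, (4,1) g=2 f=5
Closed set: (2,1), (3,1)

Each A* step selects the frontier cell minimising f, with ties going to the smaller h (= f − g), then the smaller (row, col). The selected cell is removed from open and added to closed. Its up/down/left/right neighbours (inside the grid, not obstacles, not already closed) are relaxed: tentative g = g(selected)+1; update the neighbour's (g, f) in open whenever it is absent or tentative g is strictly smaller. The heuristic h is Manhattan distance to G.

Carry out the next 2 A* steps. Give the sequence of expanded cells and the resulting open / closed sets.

order=[(3,2) → (3,3)]; open=[(1,1) g=1 f=7, (2,0) g=1 f=7, (2,3) g=4 f=7, (3,0) g=2 f=7, (3,4) g=4 f=7, (4,1) g=2 f=5, (4,2) g=3 f=5, (4,3) g=4 f=5]; closed=[(2,1), (3,1), (3,2), (3,3)]

step 1: expand (3,2) (f=5, h=3) → closed; open now [(1,1) g=1 f=7, (2,0) g=1 f=7, (3,0) g=2 f=7, (3,3) g=3 f=5, (4,1) g=2 f=5, (4,2) g=3 f=5]
step 2: expand (3,3) (f=5, h=2) → closed; open now [(1,1) g=1 f=7, (2,0) g=1 f=7, (2,3) g=4 f=7, (3,0) g=2 f=7, (3,4) g=4 f=7, (4,1) g=2 f=5, (4,2) g=3 f=5, (4,3) g=4 f=5]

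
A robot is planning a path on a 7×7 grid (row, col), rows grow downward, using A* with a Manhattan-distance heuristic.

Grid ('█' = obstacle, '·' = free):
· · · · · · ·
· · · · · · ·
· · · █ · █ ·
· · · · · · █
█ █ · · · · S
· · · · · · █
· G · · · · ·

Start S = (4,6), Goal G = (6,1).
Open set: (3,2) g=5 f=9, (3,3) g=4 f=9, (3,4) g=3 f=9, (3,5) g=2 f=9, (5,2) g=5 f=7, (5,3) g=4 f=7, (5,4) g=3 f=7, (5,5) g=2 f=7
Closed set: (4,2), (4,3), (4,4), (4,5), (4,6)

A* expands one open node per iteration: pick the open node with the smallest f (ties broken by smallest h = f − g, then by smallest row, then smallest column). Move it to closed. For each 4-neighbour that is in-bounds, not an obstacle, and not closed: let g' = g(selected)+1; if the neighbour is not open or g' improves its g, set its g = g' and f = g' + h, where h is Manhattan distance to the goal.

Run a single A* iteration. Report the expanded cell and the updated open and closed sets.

step 1: expand (5,2) (f=7, h=2) → closed; open now [(3,2) g=5 f=9, (3,3) g=4 f=9, (3,4) g=3 f=9, (3,5) g=2 f=9, (5,1) g=6 f=7, (5,3) g=4 f=7, (5,4) g=3 f=7, (5,5) g=2 f=7, (6,2) g=6 f=7]

expanded=(5,2); open=[(3,2) g=5 f=9, (3,3) g=4 f=9, (3,4) g=3 f=9, (3,5) g=2 f=9, (5,1) g=6 f=7, (5,3) g=4 f=7, (5,4) g=3 f=7, (5,5) g=2 f=7, (6,2) g=6 f=7]; closed=[(4,2), (4,3), (4,4), (4,5), (4,6), (5,2)]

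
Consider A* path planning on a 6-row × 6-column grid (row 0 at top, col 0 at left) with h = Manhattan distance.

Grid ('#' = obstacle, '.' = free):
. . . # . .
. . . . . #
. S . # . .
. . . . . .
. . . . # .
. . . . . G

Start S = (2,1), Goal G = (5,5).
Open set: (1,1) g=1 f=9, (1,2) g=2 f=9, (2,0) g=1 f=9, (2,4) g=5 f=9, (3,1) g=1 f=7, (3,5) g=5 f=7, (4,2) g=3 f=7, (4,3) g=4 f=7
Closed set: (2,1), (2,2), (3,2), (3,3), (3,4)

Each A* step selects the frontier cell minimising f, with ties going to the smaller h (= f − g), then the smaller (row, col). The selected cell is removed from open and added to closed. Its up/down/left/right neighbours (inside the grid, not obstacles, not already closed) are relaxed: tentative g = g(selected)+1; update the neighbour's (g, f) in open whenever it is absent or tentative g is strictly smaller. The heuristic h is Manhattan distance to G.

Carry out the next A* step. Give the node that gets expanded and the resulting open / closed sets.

expanded=(3,5); open=[(1,1) g=1 f=9, (1,2) g=2 f=9, (2,0) g=1 f=9, (2,4) g=5 f=9, (2,5) g=6 f=9, (3,1) g=1 f=7, (4,2) g=3 f=7, (4,3) g=4 f=7, (4,5) g=6 f=7]; closed=[(2,1), (2,2), (3,2), (3,3), (3,4), (3,5)]

step 1: expand (3,5) (f=7, h=2) → closed; open now [(1,1) g=1 f=9, (1,2) g=2 f=9, (2,0) g=1 f=9, (2,4) g=5 f=9, (2,5) g=6 f=9, (3,1) g=1 f=7, (4,2) g=3 f=7, (4,3) g=4 f=7, (4,5) g=6 f=7]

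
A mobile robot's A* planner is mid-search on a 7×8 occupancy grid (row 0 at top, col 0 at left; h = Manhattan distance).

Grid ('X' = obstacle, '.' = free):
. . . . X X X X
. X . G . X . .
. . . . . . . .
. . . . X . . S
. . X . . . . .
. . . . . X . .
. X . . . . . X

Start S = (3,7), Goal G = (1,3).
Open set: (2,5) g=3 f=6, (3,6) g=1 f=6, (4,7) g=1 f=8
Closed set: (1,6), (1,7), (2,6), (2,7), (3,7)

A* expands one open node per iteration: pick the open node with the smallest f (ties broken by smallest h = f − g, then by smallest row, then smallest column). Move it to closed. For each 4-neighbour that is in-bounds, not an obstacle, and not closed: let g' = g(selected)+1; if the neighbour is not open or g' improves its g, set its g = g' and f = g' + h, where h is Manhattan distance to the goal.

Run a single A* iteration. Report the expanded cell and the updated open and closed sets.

expanded=(2,5); open=[(2,4) g=4 f=6, (3,5) g=4 f=8, (3,6) g=1 f=6, (4,7) g=1 f=8]; closed=[(1,6), (1,7), (2,5), (2,6), (2,7), (3,7)]

step 1: expand (2,5) (f=6, h=3) → closed; open now [(2,4) g=4 f=6, (3,5) g=4 f=8, (3,6) g=1 f=6, (4,7) g=1 f=8]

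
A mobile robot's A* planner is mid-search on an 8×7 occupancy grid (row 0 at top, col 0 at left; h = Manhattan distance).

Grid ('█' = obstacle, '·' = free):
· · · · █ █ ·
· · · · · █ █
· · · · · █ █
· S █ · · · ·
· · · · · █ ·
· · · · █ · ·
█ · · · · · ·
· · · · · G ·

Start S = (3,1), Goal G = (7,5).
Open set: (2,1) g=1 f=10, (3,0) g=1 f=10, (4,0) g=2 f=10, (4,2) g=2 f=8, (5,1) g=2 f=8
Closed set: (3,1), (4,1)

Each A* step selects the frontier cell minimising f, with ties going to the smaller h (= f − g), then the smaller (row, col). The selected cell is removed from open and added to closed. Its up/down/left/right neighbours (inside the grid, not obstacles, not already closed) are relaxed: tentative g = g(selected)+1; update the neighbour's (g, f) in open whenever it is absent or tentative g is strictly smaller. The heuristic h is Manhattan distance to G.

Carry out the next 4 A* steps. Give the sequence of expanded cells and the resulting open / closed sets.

order=[(4,2) → (4,3) → (4,4) → (5,3)]; open=[(2,1) g=1 f=10, (3,0) g=1 f=10, (3,3) g=4 f=10, (3,4) g=5 f=10, (4,0) g=2 f=10, (5,1) g=2 f=8, (5,2) g=3 f=8, (6,3) g=5 f=8]; closed=[(3,1), (4,1), (4,2), (4,3), (4,4), (5,3)]

step 1: expand (4,2) (f=8, h=6) → closed; open now [(2,1) g=1 f=10, (3,0) g=1 f=10, (4,0) g=2 f=10, (4,3) g=3 f=8, (5,1) g=2 f=8, (5,2) g=3 f=8]
step 2: expand (4,3) (f=8, h=5) → closed; open now [(2,1) g=1 f=10, (3,0) g=1 f=10, (3,3) g=4 f=10, (4,0) g=2 f=10, (4,4) g=4 f=8, (5,1) g=2 f=8, (5,2) g=3 f=8, (5,3) g=4 f=8]
step 3: expand (4,4) (f=8, h=4) → closed; open now [(2,1) g=1 f=10, (3,0) g=1 f=10, (3,3) g=4 f=10, (3,4) g=5 f=10, (4,0) g=2 f=10, (5,1) g=2 f=8, (5,2) g=3 f=8, (5,3) g=4 f=8]
step 4: expand (5,3) (f=8, h=4) → closed; open now [(2,1) g=1 f=10, (3,0) g=1 f=10, (3,3) g=4 f=10, (3,4) g=5 f=10, (4,0) g=2 f=10, (5,1) g=2 f=8, (5,2) g=3 f=8, (6,3) g=5 f=8]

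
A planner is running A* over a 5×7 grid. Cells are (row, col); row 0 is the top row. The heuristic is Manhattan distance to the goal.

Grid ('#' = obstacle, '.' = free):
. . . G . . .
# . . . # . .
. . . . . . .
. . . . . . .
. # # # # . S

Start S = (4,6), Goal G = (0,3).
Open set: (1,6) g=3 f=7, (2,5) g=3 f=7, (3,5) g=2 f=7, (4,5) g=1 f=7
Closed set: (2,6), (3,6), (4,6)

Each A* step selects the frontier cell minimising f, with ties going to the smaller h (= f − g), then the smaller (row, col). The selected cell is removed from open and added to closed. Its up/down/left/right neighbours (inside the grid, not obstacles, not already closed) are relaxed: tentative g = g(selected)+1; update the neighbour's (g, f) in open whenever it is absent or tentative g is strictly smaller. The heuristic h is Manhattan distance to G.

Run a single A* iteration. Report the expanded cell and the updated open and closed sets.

expanded=(1,6); open=[(0,6) g=4 f=7, (1,5) g=4 f=7, (2,5) g=3 f=7, (3,5) g=2 f=7, (4,5) g=1 f=7]; closed=[(1,6), (2,6), (3,6), (4,6)]

step 1: expand (1,6) (f=7, h=4) → closed; open now [(0,6) g=4 f=7, (1,5) g=4 f=7, (2,5) g=3 f=7, (3,5) g=2 f=7, (4,5) g=1 f=7]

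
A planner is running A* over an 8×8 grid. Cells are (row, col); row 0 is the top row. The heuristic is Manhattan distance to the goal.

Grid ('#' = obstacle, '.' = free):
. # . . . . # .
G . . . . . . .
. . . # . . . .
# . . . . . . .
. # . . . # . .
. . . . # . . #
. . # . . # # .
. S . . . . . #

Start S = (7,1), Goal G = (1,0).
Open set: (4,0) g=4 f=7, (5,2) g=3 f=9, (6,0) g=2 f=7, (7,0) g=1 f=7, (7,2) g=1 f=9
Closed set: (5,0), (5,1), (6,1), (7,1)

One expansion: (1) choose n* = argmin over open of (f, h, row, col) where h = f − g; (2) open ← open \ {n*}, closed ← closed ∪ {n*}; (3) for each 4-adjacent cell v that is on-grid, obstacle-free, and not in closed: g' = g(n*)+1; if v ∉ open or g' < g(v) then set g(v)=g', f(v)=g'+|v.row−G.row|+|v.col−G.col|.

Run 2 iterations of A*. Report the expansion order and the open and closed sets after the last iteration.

step 1: expand (4,0) (f=7, h=3) → closed; open now [(5,2) g=3 f=9, (6,0) g=2 f=7, (7,0) g=1 f=7, (7,2) g=1 f=9]
step 2: expand (6,0) (f=7, h=5) → closed; open now [(5,2) g=3 f=9, (7,0) g=1 f=7, (7,2) g=1 f=9]

order=[(4,0) → (6,0)]; open=[(5,2) g=3 f=9, (7,0) g=1 f=7, (7,2) g=1 f=9]; closed=[(4,0), (5,0), (5,1), (6,0), (6,1), (7,1)]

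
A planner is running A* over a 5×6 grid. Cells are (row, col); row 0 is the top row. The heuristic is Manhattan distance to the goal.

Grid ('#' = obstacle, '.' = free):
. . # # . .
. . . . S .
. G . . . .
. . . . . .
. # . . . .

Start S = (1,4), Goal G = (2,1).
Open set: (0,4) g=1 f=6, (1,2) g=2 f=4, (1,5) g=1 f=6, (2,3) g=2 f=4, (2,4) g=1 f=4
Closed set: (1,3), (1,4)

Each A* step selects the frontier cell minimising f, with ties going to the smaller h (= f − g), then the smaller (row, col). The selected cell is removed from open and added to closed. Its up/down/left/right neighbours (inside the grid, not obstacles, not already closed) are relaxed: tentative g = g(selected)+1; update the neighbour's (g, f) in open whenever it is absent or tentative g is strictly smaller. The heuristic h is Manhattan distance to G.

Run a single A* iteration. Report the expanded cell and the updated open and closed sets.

step 1: expand (1,2) (f=4, h=2) → closed; open now [(0,4) g=1 f=6, (1,1) g=3 f=4, (1,5) g=1 f=6, (2,2) g=3 f=4, (2,3) g=2 f=4, (2,4) g=1 f=4]

expanded=(1,2); open=[(0,4) g=1 f=6, (1,1) g=3 f=4, (1,5) g=1 f=6, (2,2) g=3 f=4, (2,3) g=2 f=4, (2,4) g=1 f=4]; closed=[(1,2), (1,3), (1,4)]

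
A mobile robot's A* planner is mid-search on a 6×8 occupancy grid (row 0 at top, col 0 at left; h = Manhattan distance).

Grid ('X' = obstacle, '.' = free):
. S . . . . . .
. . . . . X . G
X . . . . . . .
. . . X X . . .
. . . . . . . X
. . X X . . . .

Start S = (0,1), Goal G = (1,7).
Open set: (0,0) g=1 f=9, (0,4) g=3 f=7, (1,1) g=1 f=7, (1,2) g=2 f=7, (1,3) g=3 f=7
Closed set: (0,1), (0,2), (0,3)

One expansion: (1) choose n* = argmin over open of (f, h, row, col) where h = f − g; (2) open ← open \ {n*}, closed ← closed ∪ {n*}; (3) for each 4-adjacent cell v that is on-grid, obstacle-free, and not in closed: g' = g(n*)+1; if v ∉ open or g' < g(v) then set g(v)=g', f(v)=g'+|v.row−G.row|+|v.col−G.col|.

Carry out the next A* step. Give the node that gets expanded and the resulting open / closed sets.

step 1: expand (0,4) (f=7, h=4) → closed; open now [(0,0) g=1 f=9, (0,5) g=4 f=7, (1,1) g=1 f=7, (1,2) g=2 f=7, (1,3) g=3 f=7, (1,4) g=4 f=7]

expanded=(0,4); open=[(0,0) g=1 f=9, (0,5) g=4 f=7, (1,1) g=1 f=7, (1,2) g=2 f=7, (1,3) g=3 f=7, (1,4) g=4 f=7]; closed=[(0,1), (0,2), (0,3), (0,4)]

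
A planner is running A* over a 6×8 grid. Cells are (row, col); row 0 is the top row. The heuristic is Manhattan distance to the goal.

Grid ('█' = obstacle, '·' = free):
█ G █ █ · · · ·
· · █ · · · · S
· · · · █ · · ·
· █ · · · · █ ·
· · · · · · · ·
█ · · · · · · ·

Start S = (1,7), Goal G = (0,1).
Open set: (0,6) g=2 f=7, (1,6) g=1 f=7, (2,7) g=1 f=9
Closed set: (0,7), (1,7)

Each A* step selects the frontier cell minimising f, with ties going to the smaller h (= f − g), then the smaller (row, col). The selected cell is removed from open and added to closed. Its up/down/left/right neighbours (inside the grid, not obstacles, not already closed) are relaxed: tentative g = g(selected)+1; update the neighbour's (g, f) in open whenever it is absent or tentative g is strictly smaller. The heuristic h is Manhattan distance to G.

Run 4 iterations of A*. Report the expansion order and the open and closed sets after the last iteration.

step 1: expand (0,6) (f=7, h=5) → closed; open now [(0,5) g=3 f=7, (1,6) g=1 f=7, (2,7) g=1 f=9]
step 2: expand (0,5) (f=7, h=4) → closed; open now [(0,4) g=4 f=7, (1,5) g=4 f=9, (1,6) g=1 f=7, (2,7) g=1 f=9]
step 3: expand (0,4) (f=7, h=3) → closed; open now [(1,4) g=5 f=9, (1,5) g=4 f=9, (1,6) g=1 f=7, (2,7) g=1 f=9]
step 4: expand (1,6) (f=7, h=6) → closed; open now [(1,4) g=5 f=9, (1,5) g=2 f=7, (2,6) g=2 f=9, (2,7) g=1 f=9]

order=[(0,6) → (0,5) → (0,4) → (1,6)]; open=[(1,4) g=5 f=9, (1,5) g=2 f=7, (2,6) g=2 f=9, (2,7) g=1 f=9]; closed=[(0,4), (0,5), (0,6), (0,7), (1,6), (1,7)]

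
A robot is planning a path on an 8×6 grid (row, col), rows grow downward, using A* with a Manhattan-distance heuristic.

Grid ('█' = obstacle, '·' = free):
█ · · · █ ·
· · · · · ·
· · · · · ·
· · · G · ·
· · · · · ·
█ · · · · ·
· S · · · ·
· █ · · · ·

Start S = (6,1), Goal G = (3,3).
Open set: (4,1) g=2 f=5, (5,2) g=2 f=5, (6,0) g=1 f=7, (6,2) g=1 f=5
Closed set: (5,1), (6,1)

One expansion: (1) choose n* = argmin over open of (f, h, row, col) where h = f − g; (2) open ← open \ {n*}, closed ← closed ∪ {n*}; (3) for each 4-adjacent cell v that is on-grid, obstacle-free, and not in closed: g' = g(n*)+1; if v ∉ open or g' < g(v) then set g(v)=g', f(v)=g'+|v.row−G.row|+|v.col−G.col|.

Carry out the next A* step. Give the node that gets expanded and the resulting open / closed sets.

expanded=(4,1); open=[(3,1) g=3 f=5, (4,0) g=3 f=7, (4,2) g=3 f=5, (5,2) g=2 f=5, (6,0) g=1 f=7, (6,2) g=1 f=5]; closed=[(4,1), (5,1), (6,1)]

step 1: expand (4,1) (f=5, h=3) → closed; open now [(3,1) g=3 f=5, (4,0) g=3 f=7, (4,2) g=3 f=5, (5,2) g=2 f=5, (6,0) g=1 f=7, (6,2) g=1 f=5]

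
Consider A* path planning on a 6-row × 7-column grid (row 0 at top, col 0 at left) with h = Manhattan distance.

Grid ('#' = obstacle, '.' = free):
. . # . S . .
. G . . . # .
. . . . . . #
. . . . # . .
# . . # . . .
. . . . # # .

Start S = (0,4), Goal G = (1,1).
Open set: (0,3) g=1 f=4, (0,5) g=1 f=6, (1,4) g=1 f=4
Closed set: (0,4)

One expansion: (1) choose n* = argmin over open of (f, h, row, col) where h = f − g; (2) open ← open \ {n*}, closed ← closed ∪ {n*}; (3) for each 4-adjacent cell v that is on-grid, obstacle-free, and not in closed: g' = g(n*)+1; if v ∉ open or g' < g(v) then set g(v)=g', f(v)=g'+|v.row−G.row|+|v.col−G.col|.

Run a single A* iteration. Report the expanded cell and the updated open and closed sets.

expanded=(0,3); open=[(0,5) g=1 f=6, (1,3) g=2 f=4, (1,4) g=1 f=4]; closed=[(0,3), (0,4)]

step 1: expand (0,3) (f=4, h=3) → closed; open now [(0,5) g=1 f=6, (1,3) g=2 f=4, (1,4) g=1 f=4]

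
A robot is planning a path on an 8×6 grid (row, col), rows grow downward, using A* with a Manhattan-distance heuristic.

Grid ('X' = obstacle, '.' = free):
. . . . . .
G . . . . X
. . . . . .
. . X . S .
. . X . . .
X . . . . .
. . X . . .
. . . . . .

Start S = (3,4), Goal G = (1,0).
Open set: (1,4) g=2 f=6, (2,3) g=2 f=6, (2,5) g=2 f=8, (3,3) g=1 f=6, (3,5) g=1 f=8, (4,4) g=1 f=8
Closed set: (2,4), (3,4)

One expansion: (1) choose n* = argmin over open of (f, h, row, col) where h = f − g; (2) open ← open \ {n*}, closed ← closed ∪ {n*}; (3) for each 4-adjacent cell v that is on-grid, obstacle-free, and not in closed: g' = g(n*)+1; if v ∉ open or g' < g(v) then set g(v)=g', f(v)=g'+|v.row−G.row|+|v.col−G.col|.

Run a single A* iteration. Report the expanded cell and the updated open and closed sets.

step 1: expand (1,4) (f=6, h=4) → closed; open now [(0,4) g=3 f=8, (1,3) g=3 f=6, (2,3) g=2 f=6, (2,5) g=2 f=8, (3,3) g=1 f=6, (3,5) g=1 f=8, (4,4) g=1 f=8]

expanded=(1,4); open=[(0,4) g=3 f=8, (1,3) g=3 f=6, (2,3) g=2 f=6, (2,5) g=2 f=8, (3,3) g=1 f=6, (3,5) g=1 f=8, (4,4) g=1 f=8]; closed=[(1,4), (2,4), (3,4)]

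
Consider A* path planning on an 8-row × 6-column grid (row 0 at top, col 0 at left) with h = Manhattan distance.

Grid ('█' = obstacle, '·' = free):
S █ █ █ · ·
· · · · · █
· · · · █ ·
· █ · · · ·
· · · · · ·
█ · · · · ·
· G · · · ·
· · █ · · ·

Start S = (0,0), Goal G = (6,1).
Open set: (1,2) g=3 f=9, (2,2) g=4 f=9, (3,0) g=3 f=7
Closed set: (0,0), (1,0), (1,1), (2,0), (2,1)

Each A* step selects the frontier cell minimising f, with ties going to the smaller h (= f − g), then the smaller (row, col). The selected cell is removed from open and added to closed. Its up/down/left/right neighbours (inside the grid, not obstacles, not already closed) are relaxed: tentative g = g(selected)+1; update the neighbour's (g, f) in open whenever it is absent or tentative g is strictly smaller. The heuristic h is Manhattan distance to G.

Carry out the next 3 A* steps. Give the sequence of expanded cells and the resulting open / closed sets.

step 1: expand (3,0) (f=7, h=4) → closed; open now [(1,2) g=3 f=9, (2,2) g=4 f=9, (4,0) g=4 f=7]
step 2: expand (4,0) (f=7, h=3) → closed; open now [(1,2) g=3 f=9, (2,2) g=4 f=9, (4,1) g=5 f=7]
step 3: expand (4,1) (f=7, h=2) → closed; open now [(1,2) g=3 f=9, (2,2) g=4 f=9, (4,2) g=6 f=9, (5,1) g=6 f=7]

order=[(3,0) → (4,0) → (4,1)]; open=[(1,2) g=3 f=9, (2,2) g=4 f=9, (4,2) g=6 f=9, (5,1) g=6 f=7]; closed=[(0,0), (1,0), (1,1), (2,0), (2,1), (3,0), (4,0), (4,1)]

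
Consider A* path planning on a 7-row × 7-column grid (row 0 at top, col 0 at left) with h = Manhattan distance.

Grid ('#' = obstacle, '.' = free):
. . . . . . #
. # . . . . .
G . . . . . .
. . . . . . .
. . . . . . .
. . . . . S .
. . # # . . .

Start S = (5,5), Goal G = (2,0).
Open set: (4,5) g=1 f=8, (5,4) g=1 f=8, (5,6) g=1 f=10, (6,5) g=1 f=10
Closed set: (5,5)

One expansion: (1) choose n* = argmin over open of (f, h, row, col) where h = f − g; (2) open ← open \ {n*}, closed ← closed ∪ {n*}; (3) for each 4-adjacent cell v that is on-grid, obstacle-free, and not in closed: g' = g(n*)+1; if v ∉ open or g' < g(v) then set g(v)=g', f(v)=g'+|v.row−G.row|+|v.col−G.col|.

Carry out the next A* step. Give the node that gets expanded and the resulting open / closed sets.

expanded=(4,5); open=[(3,5) g=2 f=8, (4,4) g=2 f=8, (4,6) g=2 f=10, (5,4) g=1 f=8, (5,6) g=1 f=10, (6,5) g=1 f=10]; closed=[(4,5), (5,5)]

step 1: expand (4,5) (f=8, h=7) → closed; open now [(3,5) g=2 f=8, (4,4) g=2 f=8, (4,6) g=2 f=10, (5,4) g=1 f=8, (5,6) g=1 f=10, (6,5) g=1 f=10]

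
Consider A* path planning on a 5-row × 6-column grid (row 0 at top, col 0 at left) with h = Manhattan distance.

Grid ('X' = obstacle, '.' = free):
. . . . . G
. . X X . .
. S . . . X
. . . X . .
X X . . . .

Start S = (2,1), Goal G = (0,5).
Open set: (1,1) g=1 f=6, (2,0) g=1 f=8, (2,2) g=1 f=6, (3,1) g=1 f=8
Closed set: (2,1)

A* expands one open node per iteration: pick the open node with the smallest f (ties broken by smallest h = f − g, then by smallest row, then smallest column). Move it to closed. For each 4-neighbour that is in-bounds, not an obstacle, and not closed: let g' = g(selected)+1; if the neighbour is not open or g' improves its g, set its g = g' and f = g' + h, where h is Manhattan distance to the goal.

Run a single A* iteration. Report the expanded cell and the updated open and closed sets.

step 1: expand (1,1) (f=6, h=5) → closed; open now [(0,1) g=2 f=6, (1,0) g=2 f=8, (2,0) g=1 f=8, (2,2) g=1 f=6, (3,1) g=1 f=8]

expanded=(1,1); open=[(0,1) g=2 f=6, (1,0) g=2 f=8, (2,0) g=1 f=8, (2,2) g=1 f=6, (3,1) g=1 f=8]; closed=[(1,1), (2,1)]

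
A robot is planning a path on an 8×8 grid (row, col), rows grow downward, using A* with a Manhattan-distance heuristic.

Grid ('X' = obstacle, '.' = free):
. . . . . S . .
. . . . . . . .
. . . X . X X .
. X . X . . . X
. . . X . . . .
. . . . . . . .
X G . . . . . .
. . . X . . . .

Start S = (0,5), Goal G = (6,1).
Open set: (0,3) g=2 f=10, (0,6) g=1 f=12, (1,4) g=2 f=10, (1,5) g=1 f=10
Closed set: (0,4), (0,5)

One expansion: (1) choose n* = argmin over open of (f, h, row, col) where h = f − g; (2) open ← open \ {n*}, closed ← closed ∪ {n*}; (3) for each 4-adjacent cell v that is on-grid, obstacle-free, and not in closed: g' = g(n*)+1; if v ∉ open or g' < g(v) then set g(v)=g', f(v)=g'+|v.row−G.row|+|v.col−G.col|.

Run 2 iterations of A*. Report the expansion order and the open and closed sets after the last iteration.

order=[(0,3) → (0,2)]; open=[(0,1) g=4 f=10, (0,6) g=1 f=12, (1,2) g=4 f=10, (1,3) g=3 f=10, (1,4) g=2 f=10, (1,5) g=1 f=10]; closed=[(0,2), (0,3), (0,4), (0,5)]

step 1: expand (0,3) (f=10, h=8) → closed; open now [(0,2) g=3 f=10, (0,6) g=1 f=12, (1,3) g=3 f=10, (1,4) g=2 f=10, (1,5) g=1 f=10]
step 2: expand (0,2) (f=10, h=7) → closed; open now [(0,1) g=4 f=10, (0,6) g=1 f=12, (1,2) g=4 f=10, (1,3) g=3 f=10, (1,4) g=2 f=10, (1,5) g=1 f=10]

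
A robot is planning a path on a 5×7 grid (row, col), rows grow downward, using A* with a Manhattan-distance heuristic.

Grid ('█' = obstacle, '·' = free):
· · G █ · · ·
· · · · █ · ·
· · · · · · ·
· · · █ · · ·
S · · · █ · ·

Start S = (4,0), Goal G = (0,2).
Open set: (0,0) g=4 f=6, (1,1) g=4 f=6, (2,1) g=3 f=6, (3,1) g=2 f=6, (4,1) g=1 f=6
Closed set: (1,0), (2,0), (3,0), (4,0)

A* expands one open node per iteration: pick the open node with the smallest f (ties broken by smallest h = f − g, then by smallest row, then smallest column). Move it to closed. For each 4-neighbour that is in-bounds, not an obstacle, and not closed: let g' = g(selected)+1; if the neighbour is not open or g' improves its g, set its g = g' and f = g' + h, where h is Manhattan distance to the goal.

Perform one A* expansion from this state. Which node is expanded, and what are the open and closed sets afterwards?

expanded=(0,0); open=[(0,1) g=5 f=6, (1,1) g=4 f=6, (2,1) g=3 f=6, (3,1) g=2 f=6, (4,1) g=1 f=6]; closed=[(0,0), (1,0), (2,0), (3,0), (4,0)]

step 1: expand (0,0) (f=6, h=2) → closed; open now [(0,1) g=5 f=6, (1,1) g=4 f=6, (2,1) g=3 f=6, (3,1) g=2 f=6, (4,1) g=1 f=6]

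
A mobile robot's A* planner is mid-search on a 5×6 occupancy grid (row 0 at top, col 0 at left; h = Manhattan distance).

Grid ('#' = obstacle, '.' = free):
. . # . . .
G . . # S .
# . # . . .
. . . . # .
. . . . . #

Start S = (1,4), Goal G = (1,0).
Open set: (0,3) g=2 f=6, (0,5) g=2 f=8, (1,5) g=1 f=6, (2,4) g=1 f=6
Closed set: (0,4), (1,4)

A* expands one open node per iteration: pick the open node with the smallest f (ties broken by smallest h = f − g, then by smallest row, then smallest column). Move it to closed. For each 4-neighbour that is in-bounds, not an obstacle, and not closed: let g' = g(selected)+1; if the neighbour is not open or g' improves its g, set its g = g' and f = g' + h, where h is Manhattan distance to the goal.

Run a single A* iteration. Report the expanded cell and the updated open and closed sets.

step 1: expand (0,3) (f=6, h=4) → closed; open now [(0,5) g=2 f=8, (1,5) g=1 f=6, (2,4) g=1 f=6]

expanded=(0,3); open=[(0,5) g=2 f=8, (1,5) g=1 f=6, (2,4) g=1 f=6]; closed=[(0,3), (0,4), (1,4)]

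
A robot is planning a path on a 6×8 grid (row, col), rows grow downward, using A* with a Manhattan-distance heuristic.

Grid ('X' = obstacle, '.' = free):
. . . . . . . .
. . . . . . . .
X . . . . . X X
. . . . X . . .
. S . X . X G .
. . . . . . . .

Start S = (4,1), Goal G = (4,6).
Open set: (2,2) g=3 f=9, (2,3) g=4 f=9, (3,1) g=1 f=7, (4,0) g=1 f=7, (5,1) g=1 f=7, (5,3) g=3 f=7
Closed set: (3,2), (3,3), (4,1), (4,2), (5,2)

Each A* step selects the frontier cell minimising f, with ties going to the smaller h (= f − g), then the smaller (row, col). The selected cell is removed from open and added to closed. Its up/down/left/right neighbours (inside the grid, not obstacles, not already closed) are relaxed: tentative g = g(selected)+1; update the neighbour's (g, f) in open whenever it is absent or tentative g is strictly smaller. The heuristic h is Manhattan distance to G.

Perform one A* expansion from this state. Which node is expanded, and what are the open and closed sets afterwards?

step 1: expand (5,3) (f=7, h=4) → closed; open now [(2,2) g=3 f=9, (2,3) g=4 f=9, (3,1) g=1 f=7, (4,0) g=1 f=7, (5,1) g=1 f=7, (5,4) g=4 f=7]

expanded=(5,3); open=[(2,2) g=3 f=9, (2,3) g=4 f=9, (3,1) g=1 f=7, (4,0) g=1 f=7, (5,1) g=1 f=7, (5,4) g=4 f=7]; closed=[(3,2), (3,3), (4,1), (4,2), (5,2), (5,3)]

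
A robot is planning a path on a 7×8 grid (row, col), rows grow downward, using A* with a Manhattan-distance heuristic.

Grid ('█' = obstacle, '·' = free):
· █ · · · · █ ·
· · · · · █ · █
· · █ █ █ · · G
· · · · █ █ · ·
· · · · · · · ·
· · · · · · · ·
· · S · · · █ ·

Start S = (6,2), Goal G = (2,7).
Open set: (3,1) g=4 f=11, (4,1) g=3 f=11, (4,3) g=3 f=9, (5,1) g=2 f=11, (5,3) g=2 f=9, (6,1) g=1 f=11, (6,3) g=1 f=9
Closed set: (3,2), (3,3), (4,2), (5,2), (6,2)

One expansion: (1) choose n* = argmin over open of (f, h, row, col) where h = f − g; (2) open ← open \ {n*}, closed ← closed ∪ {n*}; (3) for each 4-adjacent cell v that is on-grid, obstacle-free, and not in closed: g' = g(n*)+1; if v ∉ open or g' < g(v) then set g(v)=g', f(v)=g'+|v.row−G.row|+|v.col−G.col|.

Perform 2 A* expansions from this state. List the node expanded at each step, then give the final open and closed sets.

step 1: expand (4,3) (f=9, h=6) → closed; open now [(3,1) g=4 f=11, (4,1) g=3 f=11, (4,4) g=4 f=9, (5,1) g=2 f=11, (5,3) g=2 f=9, (6,1) g=1 f=11, (6,3) g=1 f=9]
step 2: expand (4,4) (f=9, h=5) → closed; open now [(3,1) g=4 f=11, (4,1) g=3 f=11, (4,5) g=5 f=9, (5,1) g=2 f=11, (5,3) g=2 f=9, (5,4) g=5 f=11, (6,1) g=1 f=11, (6,3) g=1 f=9]

order=[(4,3) → (4,4)]; open=[(3,1) g=4 f=11, (4,1) g=3 f=11, (4,5) g=5 f=9, (5,1) g=2 f=11, (5,3) g=2 f=9, (5,4) g=5 f=11, (6,1) g=1 f=11, (6,3) g=1 f=9]; closed=[(3,2), (3,3), (4,2), (4,3), (4,4), (5,2), (6,2)]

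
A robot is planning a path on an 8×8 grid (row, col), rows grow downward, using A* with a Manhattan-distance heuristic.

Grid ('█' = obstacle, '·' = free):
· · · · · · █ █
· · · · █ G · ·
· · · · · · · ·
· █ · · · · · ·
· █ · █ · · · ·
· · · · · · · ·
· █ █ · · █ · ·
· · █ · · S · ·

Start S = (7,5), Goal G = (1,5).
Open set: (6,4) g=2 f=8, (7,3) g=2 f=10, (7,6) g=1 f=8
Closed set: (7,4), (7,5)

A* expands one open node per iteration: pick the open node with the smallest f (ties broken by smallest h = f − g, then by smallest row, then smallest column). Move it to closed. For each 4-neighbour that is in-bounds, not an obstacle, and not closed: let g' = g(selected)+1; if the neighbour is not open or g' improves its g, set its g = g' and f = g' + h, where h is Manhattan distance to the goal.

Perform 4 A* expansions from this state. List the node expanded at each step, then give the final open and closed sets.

step 1: expand (6,4) (f=8, h=6) → closed; open now [(5,4) g=3 f=8, (6,3) g=3 f=10, (7,3) g=2 f=10, (7,6) g=1 f=8]
step 2: expand (5,4) (f=8, h=5) → closed; open now [(4,4) g=4 f=8, (5,3) g=4 f=10, (5,5) g=4 f=8, (6,3) g=3 f=10, (7,3) g=2 f=10, (7,6) g=1 f=8]
step 3: expand (4,4) (f=8, h=4) → closed; open now [(3,4) g=5 f=8, (4,5) g=5 f=8, (5,3) g=4 f=10, (5,5) g=4 f=8, (6,3) g=3 f=10, (7,3) g=2 f=10, (7,6) g=1 f=8]
step 4: expand (3,4) (f=8, h=3) → closed; open now [(2,4) g=6 f=8, (3,3) g=6 f=10, (3,5) g=6 f=8, (4,5) g=5 f=8, (5,3) g=4 f=10, (5,5) g=4 f=8, (6,3) g=3 f=10, (7,3) g=2 f=10, (7,6) g=1 f=8]

order=[(6,4) → (5,4) → (4,4) → (3,4)]; open=[(2,4) g=6 f=8, (3,3) g=6 f=10, (3,5) g=6 f=8, (4,5) g=5 f=8, (5,3) g=4 f=10, (5,5) g=4 f=8, (6,3) g=3 f=10, (7,3) g=2 f=10, (7,6) g=1 f=8]; closed=[(3,4), (4,4), (5,4), (6,4), (7,4), (7,5)]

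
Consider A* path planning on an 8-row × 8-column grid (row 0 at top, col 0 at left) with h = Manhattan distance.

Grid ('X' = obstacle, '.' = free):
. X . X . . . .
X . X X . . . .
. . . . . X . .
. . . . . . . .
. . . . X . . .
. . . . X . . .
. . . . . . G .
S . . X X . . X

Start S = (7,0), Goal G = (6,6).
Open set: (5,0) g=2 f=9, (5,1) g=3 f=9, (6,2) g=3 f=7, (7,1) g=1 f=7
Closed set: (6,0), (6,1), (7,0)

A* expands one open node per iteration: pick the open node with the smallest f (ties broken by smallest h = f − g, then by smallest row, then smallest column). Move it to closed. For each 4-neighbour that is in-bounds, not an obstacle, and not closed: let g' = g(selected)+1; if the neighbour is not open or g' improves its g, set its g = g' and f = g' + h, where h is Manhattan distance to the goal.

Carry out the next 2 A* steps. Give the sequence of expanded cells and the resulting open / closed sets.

step 1: expand (6,2) (f=7, h=4) → closed; open now [(5,0) g=2 f=9, (5,1) g=3 f=9, (5,2) g=4 f=9, (6,3) g=4 f=7, (7,1) g=1 f=7, (7,2) g=4 f=9]
step 2: expand (6,3) (f=7, h=3) → closed; open now [(5,0) g=2 f=9, (5,1) g=3 f=9, (5,2) g=4 f=9, (5,3) g=5 f=9, (6,4) g=5 f=7, (7,1) g=1 f=7, (7,2) g=4 f=9]

order=[(6,2) → (6,3)]; open=[(5,0) g=2 f=9, (5,1) g=3 f=9, (5,2) g=4 f=9, (5,3) g=5 f=9, (6,4) g=5 f=7, (7,1) g=1 f=7, (7,2) g=4 f=9]; closed=[(6,0), (6,1), (6,2), (6,3), (7,0)]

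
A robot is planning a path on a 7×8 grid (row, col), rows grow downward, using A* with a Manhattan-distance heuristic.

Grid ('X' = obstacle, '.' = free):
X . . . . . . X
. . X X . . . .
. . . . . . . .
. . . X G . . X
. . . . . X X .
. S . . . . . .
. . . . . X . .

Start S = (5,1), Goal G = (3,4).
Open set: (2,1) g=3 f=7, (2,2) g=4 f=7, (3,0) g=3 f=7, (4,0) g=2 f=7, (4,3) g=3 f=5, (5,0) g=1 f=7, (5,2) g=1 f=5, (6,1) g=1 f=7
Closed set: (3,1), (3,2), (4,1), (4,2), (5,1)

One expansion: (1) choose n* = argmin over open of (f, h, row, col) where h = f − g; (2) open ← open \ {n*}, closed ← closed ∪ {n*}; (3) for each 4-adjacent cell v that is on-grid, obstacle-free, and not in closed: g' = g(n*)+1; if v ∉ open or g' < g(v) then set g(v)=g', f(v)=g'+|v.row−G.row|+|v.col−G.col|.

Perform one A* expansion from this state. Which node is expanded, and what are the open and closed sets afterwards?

step 1: expand (4,3) (f=5, h=2) → closed; open now [(2,1) g=3 f=7, (2,2) g=4 f=7, (3,0) g=3 f=7, (4,0) g=2 f=7, (4,4) g=4 f=5, (5,0) g=1 f=7, (5,2) g=1 f=5, (5,3) g=4 f=7, (6,1) g=1 f=7]

expanded=(4,3); open=[(2,1) g=3 f=7, (2,2) g=4 f=7, (3,0) g=3 f=7, (4,0) g=2 f=7, (4,4) g=4 f=5, (5,0) g=1 f=7, (5,2) g=1 f=5, (5,3) g=4 f=7, (6,1) g=1 f=7]; closed=[(3,1), (3,2), (4,1), (4,2), (4,3), (5,1)]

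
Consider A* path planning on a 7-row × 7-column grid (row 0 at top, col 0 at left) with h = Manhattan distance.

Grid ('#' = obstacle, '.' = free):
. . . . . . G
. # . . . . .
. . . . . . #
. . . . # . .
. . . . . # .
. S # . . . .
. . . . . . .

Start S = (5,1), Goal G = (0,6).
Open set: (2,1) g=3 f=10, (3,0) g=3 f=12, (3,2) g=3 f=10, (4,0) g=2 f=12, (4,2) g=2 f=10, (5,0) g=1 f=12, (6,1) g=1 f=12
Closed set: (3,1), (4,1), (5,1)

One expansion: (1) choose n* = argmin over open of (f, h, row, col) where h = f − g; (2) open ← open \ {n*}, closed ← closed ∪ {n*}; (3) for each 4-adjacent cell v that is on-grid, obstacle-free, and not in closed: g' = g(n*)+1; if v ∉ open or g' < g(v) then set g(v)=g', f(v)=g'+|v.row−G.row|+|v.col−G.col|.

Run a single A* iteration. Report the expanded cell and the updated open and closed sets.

step 1: expand (2,1) (f=10, h=7) → closed; open now [(2,0) g=4 f=12, (2,2) g=4 f=10, (3,0) g=3 f=12, (3,2) g=3 f=10, (4,0) g=2 f=12, (4,2) g=2 f=10, (5,0) g=1 f=12, (6,1) g=1 f=12]

expanded=(2,1); open=[(2,0) g=4 f=12, (2,2) g=4 f=10, (3,0) g=3 f=12, (3,2) g=3 f=10, (4,0) g=2 f=12, (4,2) g=2 f=10, (5,0) g=1 f=12, (6,1) g=1 f=12]; closed=[(2,1), (3,1), (4,1), (5,1)]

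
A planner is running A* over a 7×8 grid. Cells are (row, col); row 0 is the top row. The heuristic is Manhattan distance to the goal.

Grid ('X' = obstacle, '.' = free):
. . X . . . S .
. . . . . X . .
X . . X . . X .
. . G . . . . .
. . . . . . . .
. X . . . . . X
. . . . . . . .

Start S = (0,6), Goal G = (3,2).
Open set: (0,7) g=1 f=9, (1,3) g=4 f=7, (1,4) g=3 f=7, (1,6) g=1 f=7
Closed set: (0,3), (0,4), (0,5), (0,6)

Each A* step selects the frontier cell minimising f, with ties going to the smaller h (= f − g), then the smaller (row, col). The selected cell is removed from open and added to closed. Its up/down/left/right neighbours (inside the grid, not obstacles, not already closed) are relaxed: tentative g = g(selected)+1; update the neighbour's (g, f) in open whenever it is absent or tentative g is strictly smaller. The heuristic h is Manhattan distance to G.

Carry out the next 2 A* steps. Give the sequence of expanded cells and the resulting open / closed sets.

step 1: expand (1,3) (f=7, h=3) → closed; open now [(0,7) g=1 f=9, (1,2) g=5 f=7, (1,4) g=3 f=7, (1,6) g=1 f=7]
step 2: expand (1,2) (f=7, h=2) → closed; open now [(0,7) g=1 f=9, (1,1) g=6 f=9, (1,4) g=3 f=7, (1,6) g=1 f=7, (2,2) g=6 f=7]

order=[(1,3) → (1,2)]; open=[(0,7) g=1 f=9, (1,1) g=6 f=9, (1,4) g=3 f=7, (1,6) g=1 f=7, (2,2) g=6 f=7]; closed=[(0,3), (0,4), (0,5), (0,6), (1,2), (1,3)]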